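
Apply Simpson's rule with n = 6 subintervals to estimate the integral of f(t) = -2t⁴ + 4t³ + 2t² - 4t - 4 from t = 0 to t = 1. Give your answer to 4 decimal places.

h = (1 − 0)/6 = 0.166667.
Nodes t₀,…,t₆ = 0, 0.166667, 0.333333, 0.5, 0.666667, 0.833333, 1.
f(t) = -2t⁴ + 4t³ + 2t² - 4t - 4: f₀=-4, f₁=-4.594136, f₂=-4.987654, f₃=-5.125, f₄=-4.987654, f₅=-4.594136, f₆=-4.
(h/3)·[f₀ + 4f₁ + 2f₂ + 4f₃ + 2f₄ + 4f₅ + f₆] = 0.055556·(-85.203704) = -4.7335.

-4.7335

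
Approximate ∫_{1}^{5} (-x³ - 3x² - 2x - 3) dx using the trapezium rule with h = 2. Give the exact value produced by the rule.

h = (5 − 1)/2 = 2.
Nodes x₀,…,x₂ = 1, 3, 5.
f(x) = -x³ - 3x² - 2x - 3: f₀=-9, f₁=-63, f₂=-213.
(h/2)·[f₀ + 2f₁ + f₂] = 1·(-348) = -348.

-348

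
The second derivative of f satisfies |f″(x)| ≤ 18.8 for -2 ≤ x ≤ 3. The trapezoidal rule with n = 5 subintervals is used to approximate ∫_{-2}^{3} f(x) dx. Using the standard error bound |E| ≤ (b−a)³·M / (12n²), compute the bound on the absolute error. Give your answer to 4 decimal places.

|E| ≤ (5)³·18.8 / (12·5²) = 2350/300 = 7.8333.

7.8333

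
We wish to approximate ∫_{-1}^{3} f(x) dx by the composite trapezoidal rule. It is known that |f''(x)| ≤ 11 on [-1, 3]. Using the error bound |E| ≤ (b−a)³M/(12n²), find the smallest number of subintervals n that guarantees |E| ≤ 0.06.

32

Need 704/(12n²) ≤ 0.06.
n² ≥ 704/(12·0.06) = 977.778 ⇒ n ≥ 31.2694, so the smallest n is 32.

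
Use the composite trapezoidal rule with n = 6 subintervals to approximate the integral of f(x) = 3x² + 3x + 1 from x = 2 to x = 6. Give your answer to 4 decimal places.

260.8889

h = (6 − 2)/6 = 0.666667.
Nodes x₀,…,x₆ = 2, 2.666667, 3.333333, 4, 4.666667, 5.333333, 6.
f(x) = 3x² + 3x + 1: f₀=19, f₁=30.333333, f₂=44.333333, f₃=61, f₄=80.333333, f₅=102.333333, f₆=127.
(h/2)·[f₀ + 2f₁ + 2f₂ + 2f₃ + 2f₄ + 2f₅ + f₆] = 0.333333·(782.666667) = 260.8889.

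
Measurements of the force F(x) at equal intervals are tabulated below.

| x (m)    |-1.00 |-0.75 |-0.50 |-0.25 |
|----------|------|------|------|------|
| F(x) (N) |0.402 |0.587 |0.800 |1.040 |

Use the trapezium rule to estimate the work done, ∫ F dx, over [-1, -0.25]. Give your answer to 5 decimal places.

0.52700

h = 0.25, n = 3.
(h/2)·[y₀ + 2y₁ + 2y₂ + y₃] = 0.125·(4.216) = 0.52700.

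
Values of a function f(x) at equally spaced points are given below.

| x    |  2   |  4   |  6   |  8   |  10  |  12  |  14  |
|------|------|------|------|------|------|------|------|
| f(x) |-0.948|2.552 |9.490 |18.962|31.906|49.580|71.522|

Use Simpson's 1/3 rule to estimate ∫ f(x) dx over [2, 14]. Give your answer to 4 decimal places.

291.8280

h = 2, n = 6.
(h/3)·[y₀ + 4y₁ + 2y₂ + 4y₃ + 2y₄ + 4y₅ + y₆] = 0.666667·(437.742) = 291.8280.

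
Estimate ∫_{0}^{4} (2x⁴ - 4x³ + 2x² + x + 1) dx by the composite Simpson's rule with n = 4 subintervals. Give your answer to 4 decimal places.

209.3333

h = (4 − 0)/4 = 1.
Nodes x₀,…,x₄ = 0, 1, 2, 3, 4.
f(x) = 2x⁴ - 4x³ + 2x² + x + 1: f₀=1, f₁=2, f₂=11, f₃=76, f₄=293.
(h/3)·[f₀ + 4f₁ + 2f₂ + 4f₃ + f₄] = 0.333333·(628) = 209.3333.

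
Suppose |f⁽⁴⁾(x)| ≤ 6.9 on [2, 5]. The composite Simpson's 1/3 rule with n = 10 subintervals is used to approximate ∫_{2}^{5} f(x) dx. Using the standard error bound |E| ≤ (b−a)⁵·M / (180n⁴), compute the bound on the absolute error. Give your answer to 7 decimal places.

|E| ≤ (3)⁵·6.9 / (180·10⁴) = 1676.7/1800000 = 0.0009315.

0.0009315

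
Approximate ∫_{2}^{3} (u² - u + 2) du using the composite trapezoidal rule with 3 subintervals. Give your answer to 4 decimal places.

h = (3 − 2)/3 = 0.333333.
Nodes u₀,…,u₃ = 2, 2.333333, 2.666667, 3.
f(u) = u² - u + 2: f₀=4, f₁=5.111111, f₂=6.444444, f₃=8.
(h/2)·[f₀ + 2f₁ + 2f₂ + f₃] = 0.166667·(35.111111) = 5.8519.

5.8519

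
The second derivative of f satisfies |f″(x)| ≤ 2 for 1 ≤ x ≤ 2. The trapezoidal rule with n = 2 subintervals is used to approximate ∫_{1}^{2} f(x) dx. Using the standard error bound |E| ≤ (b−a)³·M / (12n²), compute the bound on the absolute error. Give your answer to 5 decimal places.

0.04167

|E| ≤ (1)³·2 / (12·2²) = 2/48 = 0.04167.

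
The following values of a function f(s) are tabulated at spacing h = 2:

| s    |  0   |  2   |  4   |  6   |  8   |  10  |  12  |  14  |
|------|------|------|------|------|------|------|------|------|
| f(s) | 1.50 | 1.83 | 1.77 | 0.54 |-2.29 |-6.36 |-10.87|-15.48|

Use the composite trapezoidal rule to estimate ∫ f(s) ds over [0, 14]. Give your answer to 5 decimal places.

h = 2, n = 7.
(h/2)·[y₀ + 2y₁ + 2y₂ + 2y₃ + 2y₄ + 2y₅ + 2y₆ + y₇] = 1·(-44.74) = -44.74000.

-44.74000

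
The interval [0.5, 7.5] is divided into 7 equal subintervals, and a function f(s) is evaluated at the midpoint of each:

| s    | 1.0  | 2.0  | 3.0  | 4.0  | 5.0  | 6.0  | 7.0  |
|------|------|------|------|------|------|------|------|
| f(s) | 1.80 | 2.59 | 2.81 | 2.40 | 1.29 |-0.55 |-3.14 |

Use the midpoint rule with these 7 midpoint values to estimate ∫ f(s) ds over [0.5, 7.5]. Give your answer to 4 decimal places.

h = 1, n = 7.
h·[y(m₁) + y(m₂) + y(m₃) + y(m₄) + y(m₅) + y(m₆) + y(m₇)] = 1·(7.20) = 7.2000.

7.2000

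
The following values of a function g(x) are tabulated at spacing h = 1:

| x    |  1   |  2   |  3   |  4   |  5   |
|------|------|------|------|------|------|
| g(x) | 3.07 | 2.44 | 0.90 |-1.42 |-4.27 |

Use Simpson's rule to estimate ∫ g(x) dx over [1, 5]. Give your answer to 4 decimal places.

h = 1, n = 4.
(h/3)·[y₀ + 4y₁ + 2y₂ + 4y₃ + y₄] = 0.333333·(4.68) = 1.5600.

1.5600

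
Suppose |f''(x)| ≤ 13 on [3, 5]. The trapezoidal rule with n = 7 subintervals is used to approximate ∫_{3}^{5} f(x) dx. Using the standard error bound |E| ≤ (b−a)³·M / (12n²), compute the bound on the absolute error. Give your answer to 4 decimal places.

|E| ≤ (2)³·13 / (12·7²) = 104/588 = 0.1769.

0.1769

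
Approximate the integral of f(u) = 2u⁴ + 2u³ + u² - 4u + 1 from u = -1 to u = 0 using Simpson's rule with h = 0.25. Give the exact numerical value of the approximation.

h = (0 − (-1))/4 = 0.25.
Nodes u₀,…,u₄ = -1, -0.75, -0.5, -0.25, 0.
f(u) = 2u⁴ + 2u³ + u² - 4u + 1: f₀=6, f₁=4.3515625, f₂=3.125, f₃=2.0390625, f₄=1.
(h/3)·[f₀ + 4f₁ + 2f₂ + 4f₃ + f₄] = 0.083333·(38.8125) = 3.234375.

3.234375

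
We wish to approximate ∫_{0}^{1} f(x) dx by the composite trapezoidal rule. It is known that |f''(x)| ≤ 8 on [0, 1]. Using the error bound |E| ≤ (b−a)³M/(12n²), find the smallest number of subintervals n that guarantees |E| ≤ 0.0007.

Need 8/(12n²) ≤ 0.0007.
n² ≥ 8/(12·0.0007) = 952.381 ⇒ n ≥ 30.8607, so the smallest n is 31.

31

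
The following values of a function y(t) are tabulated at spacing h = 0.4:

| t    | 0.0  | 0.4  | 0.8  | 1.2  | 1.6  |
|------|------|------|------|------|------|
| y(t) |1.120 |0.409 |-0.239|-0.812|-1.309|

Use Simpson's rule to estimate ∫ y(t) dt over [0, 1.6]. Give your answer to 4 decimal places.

h = 0.4, n = 4.
(h/3)·[y₀ + 4y₁ + 2y₂ + 4y₃ + y₄] = 0.133333·(-2.279) = -0.3039.

-0.3039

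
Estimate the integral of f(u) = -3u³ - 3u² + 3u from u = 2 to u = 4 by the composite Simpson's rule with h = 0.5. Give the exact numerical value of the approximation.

h = (4 − 2)/4 = 0.5.
Nodes u₀,…,u₄ = 2, 2.5, 3, 3.5, 4.
f(u) = -3u³ - 3u² + 3u: f₀=-30, f₁=-58.125, f₂=-99, f₃=-154.875, f₄=-228.
(h/3)·[f₀ + 4f₁ + 2f₂ + 4f₃ + f₄] = 0.166667·(-1308) = -218.

-218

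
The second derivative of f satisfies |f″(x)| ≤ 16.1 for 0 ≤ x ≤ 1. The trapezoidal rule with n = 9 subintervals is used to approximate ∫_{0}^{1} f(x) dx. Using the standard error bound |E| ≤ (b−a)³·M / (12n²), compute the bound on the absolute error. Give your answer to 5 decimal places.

|E| ≤ (1)³·16.1 / (12·9²) = 16.1/972 = 0.01656.

0.01656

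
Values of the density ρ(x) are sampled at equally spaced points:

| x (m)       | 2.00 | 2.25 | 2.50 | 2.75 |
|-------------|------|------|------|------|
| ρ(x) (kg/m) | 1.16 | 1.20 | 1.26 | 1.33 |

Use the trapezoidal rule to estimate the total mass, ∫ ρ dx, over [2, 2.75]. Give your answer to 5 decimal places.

0.92625

h = 0.25, n = 3.
(h/2)·[y₀ + 2y₁ + 2y₂ + y₃] = 0.125·(7.41) = 0.92625.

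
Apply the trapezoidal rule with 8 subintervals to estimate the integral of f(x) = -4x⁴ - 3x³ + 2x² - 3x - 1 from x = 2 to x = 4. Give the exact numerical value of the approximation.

-961.453125

h = (4 − 2)/8 = 0.25.
Nodes x₀,…,x₈ = 2, 2.25, 2.5, 2.75, 3, 3.25, 3.5, 3.75, 4.
f(x) = -4x⁴ - 3x³ + 2x² - 3x - 1: f₀=-87, f₁=-134.3125, f₂=-199.125, f₃=-285.28125, f₄=-397, f₅=-538.875, f₆=-715.875, f₇=-933.34375, f₈=-1197.
(h/2)·[f₀ + 2f₁ + 2f₂ + 2f₃ + 2f₄ + 2f₅ + 2f₆ + 2f₇ + f₈] = 0.125·(-7691.625) = -961.453125.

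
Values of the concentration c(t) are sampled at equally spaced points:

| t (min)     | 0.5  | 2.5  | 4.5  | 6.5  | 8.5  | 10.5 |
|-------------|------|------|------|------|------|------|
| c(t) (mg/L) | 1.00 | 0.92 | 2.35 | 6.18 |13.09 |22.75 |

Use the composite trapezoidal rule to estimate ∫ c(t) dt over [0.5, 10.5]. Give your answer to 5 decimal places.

68.83000

h = 2, n = 5.
(h/2)·[y₀ + 2y₁ + 2y₂ + 2y₃ + 2y₄ + y₅] = 1·(68.83) = 68.83000.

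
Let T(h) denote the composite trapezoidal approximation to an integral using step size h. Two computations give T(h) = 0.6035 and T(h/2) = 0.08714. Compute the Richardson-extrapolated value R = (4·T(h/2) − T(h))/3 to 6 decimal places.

R = (4·T(h/2) − T(h)) / 3 = (4·0.08714 − 0.6035)/3 = (-0.25494)/3 = -0.084980.

-0.084980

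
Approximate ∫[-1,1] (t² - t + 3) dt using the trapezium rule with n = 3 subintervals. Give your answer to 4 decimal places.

h = (1 − (-1))/3 = 0.666667.
Nodes t₀,…,t₃ = -1, -0.333333, 0.333333, 1.
f(t) = t² - t + 3: f₀=5, f₁=3.444444, f₂=2.777778, f₃=3.
(h/2)·[f₀ + 2f₁ + 2f₂ + f₃] = 0.333333·(20.444444) = 6.8148.

6.8148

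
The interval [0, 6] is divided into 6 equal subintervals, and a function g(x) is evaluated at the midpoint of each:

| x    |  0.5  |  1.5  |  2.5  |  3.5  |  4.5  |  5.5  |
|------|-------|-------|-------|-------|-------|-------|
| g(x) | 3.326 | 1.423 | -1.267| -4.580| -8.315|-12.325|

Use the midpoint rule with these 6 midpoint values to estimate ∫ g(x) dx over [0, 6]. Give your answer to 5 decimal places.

-21.73800

h = 1, n = 6.
h·[y(m₁) + y(m₂) + y(m₃) + y(m₄) + y(m₅) + y(m₆)] = 1·(-21.738) = -21.73800.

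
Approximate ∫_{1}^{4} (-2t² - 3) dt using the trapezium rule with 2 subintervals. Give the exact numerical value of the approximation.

-53.25

h = (4 − 1)/2 = 1.5.
Nodes t₀,…,t₂ = 1, 2.5, 4.
f(t) = -2t² - 3: f₀=-5, f₁=-15.5, f₂=-35.
(h/2)·[f₀ + 2f₁ + f₂] = 0.75·(-71) = -53.25.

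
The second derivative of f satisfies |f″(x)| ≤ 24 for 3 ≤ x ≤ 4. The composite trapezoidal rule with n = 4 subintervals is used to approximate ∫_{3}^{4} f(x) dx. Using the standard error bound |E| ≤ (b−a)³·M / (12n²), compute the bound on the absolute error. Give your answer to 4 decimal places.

|E| ≤ (1)³·24 / (12·4²) = 24/192 = 0.1250.

0.1250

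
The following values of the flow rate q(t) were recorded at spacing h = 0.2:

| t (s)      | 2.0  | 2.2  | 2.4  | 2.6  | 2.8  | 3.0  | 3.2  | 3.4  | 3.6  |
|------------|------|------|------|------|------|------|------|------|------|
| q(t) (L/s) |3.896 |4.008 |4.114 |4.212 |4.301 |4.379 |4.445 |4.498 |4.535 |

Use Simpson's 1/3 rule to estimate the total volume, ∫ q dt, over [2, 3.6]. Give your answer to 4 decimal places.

h = 0.2, n = 8.
(h/3)·[y₀ + 4y₁ + 2y₂ + 4y₃ + 2y₄ + 4y₅ + 2y₆ + 4y₇ + y₈] = 0.066667·(102.539) = 6.8359.

6.8359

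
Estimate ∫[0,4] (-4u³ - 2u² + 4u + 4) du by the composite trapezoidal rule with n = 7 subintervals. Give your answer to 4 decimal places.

-256.3265

h = (4 − 0)/7 = 0.571429.
Nodes u₀,…,u₇ = 0, 0.571429, 1.142857, 1.714286, 2.285714, 2.857143, 3.428571, 4.
f(u) = -4u³ - 2u² + 4u + 4: f₀=4, f₁=4.886297, f₂=-0.011662, f₃=-15.172012, f₄=-45.072886, f₅=-94.192420, f₆=-167.008746, f₇=-268.
(h/2)·[f₀ + 2f₁ + 2f₂ + 2f₃ + 2f₄ + 2f₅ + 2f₆ + f₇] = 0.285714·(-897.142857) = -256.3265.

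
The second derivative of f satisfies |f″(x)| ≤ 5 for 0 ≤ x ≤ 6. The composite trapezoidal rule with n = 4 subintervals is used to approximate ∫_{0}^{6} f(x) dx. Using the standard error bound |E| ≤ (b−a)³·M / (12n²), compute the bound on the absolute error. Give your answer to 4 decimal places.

|E| ≤ (6)³·5 / (12·4²) = 1080/192 = 5.6250.

5.6250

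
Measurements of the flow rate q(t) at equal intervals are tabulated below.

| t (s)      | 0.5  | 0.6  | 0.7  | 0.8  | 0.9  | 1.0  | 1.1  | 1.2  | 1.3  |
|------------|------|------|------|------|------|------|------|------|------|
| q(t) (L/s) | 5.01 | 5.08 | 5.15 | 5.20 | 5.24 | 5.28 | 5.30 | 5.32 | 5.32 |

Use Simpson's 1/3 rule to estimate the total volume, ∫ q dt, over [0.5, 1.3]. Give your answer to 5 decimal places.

4.17433

h = 0.1, n = 8.
(h/3)·[y₀ + 4y₁ + 2y₂ + 4y₃ + 2y₄ + 4y₅ + 2y₆ + 4y₇ + y₈] = 0.033333·(125.23) = 4.17433.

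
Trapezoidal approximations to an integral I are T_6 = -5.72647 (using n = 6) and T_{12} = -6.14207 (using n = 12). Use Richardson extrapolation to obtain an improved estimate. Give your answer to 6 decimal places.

-6.280603

R = (4·T_{12} − T_6) / 3 = (4·(-6.14207) − (-5.72647))/3 = (-18.84181)/3 = -6.280603.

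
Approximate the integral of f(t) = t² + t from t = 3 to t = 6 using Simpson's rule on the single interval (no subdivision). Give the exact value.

76.5

S = (b−a)/6 · [f(3) + 4f(4.5) + f(6)] = 0.5·[12 + 4·24.75 + 42] = 76.5.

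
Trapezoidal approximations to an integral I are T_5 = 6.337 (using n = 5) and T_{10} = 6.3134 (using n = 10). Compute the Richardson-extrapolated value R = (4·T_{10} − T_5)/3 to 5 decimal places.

6.30553

R = (4·T_{10} − T_5) / 3 = (4·6.3134 − 6.337)/3 = (18.9166)/3 = 6.30553.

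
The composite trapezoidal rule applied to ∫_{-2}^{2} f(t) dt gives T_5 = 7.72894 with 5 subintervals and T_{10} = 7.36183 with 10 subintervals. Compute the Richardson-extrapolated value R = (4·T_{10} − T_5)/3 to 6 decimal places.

7.239460

R = (4·T_{10} − T_5) / 3 = (4·7.36183 − 7.72894)/3 = (21.71838)/3 = 7.239460.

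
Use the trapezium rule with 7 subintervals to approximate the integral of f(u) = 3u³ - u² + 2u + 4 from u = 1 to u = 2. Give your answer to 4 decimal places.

15.9592

h = (2 − 1)/7 = 0.142857.
Nodes u₀,…,u₇ = 1, 1.142857, 1.285714, 1.428571, 1.571429, 1.714286, 1.857143, 2.
f(u) = 3u³ - u² + 2u + 4: f₀=8, f₁=9.457726, f₂=11.294461, f₃=13.562682, f₄=16.314869, f₅=19.603499, f₆=23.481050, f₇=28.
(h/2)·[f₀ + 2f₁ + 2f₂ + 2f₃ + 2f₄ + 2f₅ + 2f₆ + f₇] = 0.071429·(223.428571) = 15.9592.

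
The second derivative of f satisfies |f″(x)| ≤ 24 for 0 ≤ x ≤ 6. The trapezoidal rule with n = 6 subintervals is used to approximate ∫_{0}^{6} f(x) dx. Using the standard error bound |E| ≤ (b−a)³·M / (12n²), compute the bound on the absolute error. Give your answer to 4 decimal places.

12.0000

|E| ≤ (6)³·24 / (12·6²) = 5184/432 = 12.0000.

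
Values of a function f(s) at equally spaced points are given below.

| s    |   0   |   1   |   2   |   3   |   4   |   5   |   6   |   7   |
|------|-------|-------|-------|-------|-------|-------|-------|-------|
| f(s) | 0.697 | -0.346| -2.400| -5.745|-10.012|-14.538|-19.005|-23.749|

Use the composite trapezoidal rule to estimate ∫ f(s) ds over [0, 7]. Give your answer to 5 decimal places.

-63.57200

h = 1, n = 7.
(h/2)·[y₀ + 2y₁ + 2y₂ + 2y₃ + 2y₄ + 2y₅ + 2y₆ + y₇] = 0.5·(-127.144) = -63.57200.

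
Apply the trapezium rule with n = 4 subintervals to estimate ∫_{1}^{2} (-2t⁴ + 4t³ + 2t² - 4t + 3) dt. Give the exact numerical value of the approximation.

4.18359375

h = (2 − 1)/4 = 0.25.
Nodes t₀,…,t₄ = 1, 1.25, 1.5, 1.75, 2.
f(t) = -2t⁴ + 4t³ + 2t² - 4t + 3: f₀=3, f₁=4.0546875, f₂=4.875, f₃=4.8046875, f₄=3.
(h/2)·[f₀ + 2f₁ + 2f₂ + 2f₃ + f₄] = 0.125·(33.46875) = 4.18359375.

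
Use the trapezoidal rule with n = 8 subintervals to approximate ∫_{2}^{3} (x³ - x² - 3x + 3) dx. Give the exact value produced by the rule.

5.43359375

h = (3 − 2)/8 = 0.125.
Nodes x₀,…,x₈ = 2, 2.125, 2.25, 2.375, 2.5, 2.625, 2.75, 2.875, 3.
f(x) = x³ - x² - 3x + 3: f₀=1, f₁=1.705078125, f₂=2.578125, f₃=3.630859375, f₄=4.875, f₅=6.322265625, f₆=7.984375, f₇=9.873046875, f₈=12.
(h/2)·[f₀ + 2f₁ + 2f₂ + 2f₃ + 2f₄ + 2f₅ + 2f₆ + 2f₇ + f₈] = 0.0625·(86.9375) = 5.43359375.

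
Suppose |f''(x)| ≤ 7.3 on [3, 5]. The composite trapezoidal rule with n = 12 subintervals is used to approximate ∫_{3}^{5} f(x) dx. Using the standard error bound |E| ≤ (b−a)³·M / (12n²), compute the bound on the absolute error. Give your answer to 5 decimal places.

0.03380

|E| ≤ (2)³·7.3 / (12·12²) = 58.4/1728 = 0.03380.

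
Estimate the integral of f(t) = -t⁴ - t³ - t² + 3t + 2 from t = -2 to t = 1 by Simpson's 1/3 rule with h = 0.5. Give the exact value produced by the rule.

h = (1 − (-2))/6 = 0.5.
Nodes t₀,…,t₆ = -2, -1.5, -1, -0.5, 0, 0.5, 1.
f(t) = -t⁴ - t³ - t² + 3t + 2: f₀=-16, f₁=-6.4375, f₂=-2, f₃=0.3125, f₄=2, f₅=3.0625, f₆=2.
(h/3)·[f₀ + 4f₁ + 2f₂ + 4f₃ + 2f₄ + 4f₅ + f₆] = 0.166667·(-26.25) = -4.375.

-4.375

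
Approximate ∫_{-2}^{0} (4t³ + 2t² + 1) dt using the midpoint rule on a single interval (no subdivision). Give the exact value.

-2

M = (b−a)·f(-1) = 2·(-1) = -2.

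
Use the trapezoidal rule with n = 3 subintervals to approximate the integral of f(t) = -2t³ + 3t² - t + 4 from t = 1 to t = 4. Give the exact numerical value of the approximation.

-66

h = (4 − 1)/3 = 1.
Nodes t₀,…,t₃ = 1, 2, 3, 4.
f(t) = -2t³ + 3t² - t + 4: f₀=4, f₁=-2, f₂=-26, f₃=-80.
(h/2)·[f₀ + 2f₁ + 2f₂ + f₃] = 0.5·(-132) = -66.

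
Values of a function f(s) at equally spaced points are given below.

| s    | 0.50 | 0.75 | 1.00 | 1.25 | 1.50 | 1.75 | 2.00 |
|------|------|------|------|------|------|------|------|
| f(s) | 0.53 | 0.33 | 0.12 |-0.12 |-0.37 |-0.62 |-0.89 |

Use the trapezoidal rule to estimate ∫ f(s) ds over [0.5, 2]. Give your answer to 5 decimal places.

h = 0.25, n = 6.
(h/2)·[y₀ + 2y₁ + 2y₂ + 2y₃ + 2y₄ + 2y₅ + y₆] = 0.125·(-1.68) = -0.21000.

-0.21000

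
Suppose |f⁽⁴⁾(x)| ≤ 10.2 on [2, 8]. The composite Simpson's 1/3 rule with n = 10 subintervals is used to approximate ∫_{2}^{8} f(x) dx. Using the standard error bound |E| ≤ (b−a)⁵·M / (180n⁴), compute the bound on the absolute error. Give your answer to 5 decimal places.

|E| ≤ (6)⁵·10.2 / (180·10⁴) = 79315.2/1800000 = 0.04406.

0.04406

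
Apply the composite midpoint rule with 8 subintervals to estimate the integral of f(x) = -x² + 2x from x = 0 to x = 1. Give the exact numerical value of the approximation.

0.66796875

h = (1 − 0)/8 = 0.125.
Midpoints m₁,…,m₈ = 0.0625, 0.1875, 0.3125, 0.4375, 0.5625, 0.6875, 0.8125, 0.9375.
f(m₁)=0.12109375, f(m₂)=0.33984375, f(m₃)=0.52734375, f(m₄)=0.68359375, f(m₅)=0.80859375, f(m₆)=0.90234375, f(m₇)=0.96484375, f(m₈)=0.99609375.
h·[f(m₁) + f(m₂) + f(m₃) + f(m₄) + f(m₅) + f(m₆) + f(m₇) + f(m₈)] = 0.125·(5.34375) = 0.66796875.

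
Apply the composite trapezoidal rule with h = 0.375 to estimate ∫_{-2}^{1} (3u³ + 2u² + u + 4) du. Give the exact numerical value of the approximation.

h = (1 − (-2))/8 = 0.375.
Nodes u₀,…,u₈ = -2, -1.625, -1.25, -0.875, -0.5, -0.125, 0.25, 0.625, 1.
f(u) = 3u³ + 2u² + u + 4: f₀=-14, f₁=-5.216796875, f₂=0.015625, f₃=2.646484375, f₄=3.625, f₅=3.900390625, f₆=4.421875, f₇=6.138671875, f₈=10.
(h/2)·[f₀ + 2f₁ + 2f₂ + 2f₃ + 2f₄ + 2f₅ + 2f₆ + 2f₇ + f₈] = 0.1875·(27.0625) = 5.07421875.

5.07421875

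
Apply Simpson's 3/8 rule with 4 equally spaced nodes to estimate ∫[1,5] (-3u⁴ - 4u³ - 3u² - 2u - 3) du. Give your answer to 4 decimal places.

h = (5 − 1)/3 = 1.333333.
Nodes u₀,…,u₃ = 1, 2.333333, 3.666667, 5.
f(u) = -3u⁴ - 4u³ - 3u² - 2u - 3: f₀=-15, f₁=-163.740741, f₂=-790.111111, f₃=-2463.
(3h/8)·[f₀ + 3f₁ + 3f₂ + f₃] = 0.5·(-5339.555556) = -2669.7778.

-2669.7778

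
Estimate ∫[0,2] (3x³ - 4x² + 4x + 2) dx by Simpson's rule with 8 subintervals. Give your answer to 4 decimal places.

13.3333

h = (2 − 0)/8 = 0.25.
Nodes x₀,…,x₈ = 0, 0.25, 0.5, 0.75, 1, 1.25, 1.5, 1.75, 2.
f(x) = 3x³ - 4x² + 4x + 2: f₀=2, f₁=2.796875, f₂=3.375, f₃=4.015625, f₄=5, f₅=6.609375, f₆=9.125, f₇=12.828125, f₈=18.
(h/3)·[f₀ + 4f₁ + 2f₂ + 4f₃ + 2f₄ + 4f₅ + 2f₆ + 4f₇ + f₈] = 0.083333·(160) = 13.3333.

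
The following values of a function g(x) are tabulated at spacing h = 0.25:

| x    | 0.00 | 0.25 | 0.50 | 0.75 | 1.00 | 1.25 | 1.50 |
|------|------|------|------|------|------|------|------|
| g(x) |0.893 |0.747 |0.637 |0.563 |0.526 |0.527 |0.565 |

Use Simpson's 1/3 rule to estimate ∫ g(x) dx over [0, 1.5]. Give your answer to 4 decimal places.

h = 0.25, n = 6.
(h/3)·[y₀ + 4y₁ + 2y₂ + 4y₃ + 2y₄ + 4y₅ + y₆] = 0.083333·(11.132) = 0.9277.

0.9277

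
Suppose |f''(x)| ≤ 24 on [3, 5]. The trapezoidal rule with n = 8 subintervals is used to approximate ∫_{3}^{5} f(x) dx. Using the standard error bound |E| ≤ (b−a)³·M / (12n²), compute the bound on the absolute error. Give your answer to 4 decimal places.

0.2500

|E| ≤ (2)³·24 / (12·8²) = 192/768 = 0.2500.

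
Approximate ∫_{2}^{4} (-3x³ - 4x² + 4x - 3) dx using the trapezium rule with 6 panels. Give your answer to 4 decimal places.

h = (4 − 2)/6 = 0.333333.
Nodes x₀,…,x₆ = 2, 2.333333, 2.666667, 3, 3.333333, 3.666667, 4.
f(x) = -3x³ - 4x² + 4x - 3: f₀=-35, f₁=-53.555556, f₂=-77.666667, f₃=-108, f₄=-145.222222, f₅=-190, f₆=-243.
(h/2)·[f₀ + 2f₁ + 2f₂ + 2f₃ + 2f₄ + 2f₅ + f₆] = 0.166667·(-1426.888889) = -237.8148.

-237.8148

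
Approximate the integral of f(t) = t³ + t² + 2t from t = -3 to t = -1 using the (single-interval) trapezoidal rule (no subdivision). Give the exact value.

T = (b−a)/2 · [f(-3) + f(-1)] = 1·[(-24) + (-2)] = -26.

-26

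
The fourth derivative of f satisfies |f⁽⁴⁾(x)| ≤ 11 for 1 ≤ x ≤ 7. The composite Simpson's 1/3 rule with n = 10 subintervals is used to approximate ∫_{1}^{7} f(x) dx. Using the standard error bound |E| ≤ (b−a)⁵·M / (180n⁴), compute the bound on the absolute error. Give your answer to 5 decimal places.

|E| ≤ (6)⁵·11 / (180·10⁴) = 85536/1800000 = 0.04752.

0.04752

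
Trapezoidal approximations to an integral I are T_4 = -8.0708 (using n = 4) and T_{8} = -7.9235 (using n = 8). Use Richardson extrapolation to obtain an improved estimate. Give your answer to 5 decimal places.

-7.87440

R = (4·T_{8} − T_4) / 3 = (4·(-7.9235) − (-8.0708))/3 = (-23.6232)/3 = -7.87440.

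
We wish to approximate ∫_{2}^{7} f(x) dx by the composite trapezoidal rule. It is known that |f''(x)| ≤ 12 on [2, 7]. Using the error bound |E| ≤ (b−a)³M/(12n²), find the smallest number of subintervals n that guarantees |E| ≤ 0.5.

Need 1500/(12n²) ≤ 0.5.
n² ≥ 1500/(12·0.5) = 250 ⇒ n ≥ 15.8114, so the smallest n is 16.

16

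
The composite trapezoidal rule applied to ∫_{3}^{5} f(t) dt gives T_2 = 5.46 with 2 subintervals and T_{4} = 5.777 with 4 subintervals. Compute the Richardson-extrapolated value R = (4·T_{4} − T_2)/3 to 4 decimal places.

5.8827

R = (4·T_{4} − T_2) / 3 = (4·5.777 − 5.46)/3 = (17.648)/3 = 5.8827.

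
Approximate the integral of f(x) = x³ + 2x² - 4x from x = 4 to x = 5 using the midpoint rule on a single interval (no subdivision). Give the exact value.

M = (b−a)·f(4.5) = 1·(113.625) = 113.625.

113.625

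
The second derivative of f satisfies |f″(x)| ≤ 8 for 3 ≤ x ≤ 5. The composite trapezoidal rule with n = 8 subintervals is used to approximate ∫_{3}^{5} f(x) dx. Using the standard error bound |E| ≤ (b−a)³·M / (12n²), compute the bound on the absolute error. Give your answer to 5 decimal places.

|E| ≤ (2)³·8 / (12·8²) = 64/768 = 0.08333.

0.08333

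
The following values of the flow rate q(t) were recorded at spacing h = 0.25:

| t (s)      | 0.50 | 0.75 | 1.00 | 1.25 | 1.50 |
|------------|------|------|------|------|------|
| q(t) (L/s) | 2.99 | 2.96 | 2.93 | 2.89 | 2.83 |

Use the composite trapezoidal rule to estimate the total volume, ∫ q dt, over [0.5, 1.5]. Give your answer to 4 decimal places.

2.9225

h = 0.25, n = 4.
(h/2)·[y₀ + 2y₁ + 2y₂ + 2y₃ + y₄] = 0.125·(23.38) = 2.9225.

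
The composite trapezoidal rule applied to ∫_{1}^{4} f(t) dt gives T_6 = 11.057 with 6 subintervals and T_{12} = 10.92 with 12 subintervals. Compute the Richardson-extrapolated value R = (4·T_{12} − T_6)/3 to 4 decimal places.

R = (4·T_{12} − T_6) / 3 = (4·10.92 − 11.057)/3 = (32.623)/3 = 10.8743.

10.8743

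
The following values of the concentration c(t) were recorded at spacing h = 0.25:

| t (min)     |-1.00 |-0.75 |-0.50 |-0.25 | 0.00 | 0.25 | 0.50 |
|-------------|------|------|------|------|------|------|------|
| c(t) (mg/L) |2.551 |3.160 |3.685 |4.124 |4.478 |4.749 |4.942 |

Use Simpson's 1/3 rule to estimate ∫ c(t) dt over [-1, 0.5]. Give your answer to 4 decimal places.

h = 0.25, n = 6.
(h/3)·[y₀ + 4y₁ + 2y₂ + 4y₃ + 2y₄ + 4y₅ + y₆] = 0.083333·(71.951) = 5.9959.

5.9959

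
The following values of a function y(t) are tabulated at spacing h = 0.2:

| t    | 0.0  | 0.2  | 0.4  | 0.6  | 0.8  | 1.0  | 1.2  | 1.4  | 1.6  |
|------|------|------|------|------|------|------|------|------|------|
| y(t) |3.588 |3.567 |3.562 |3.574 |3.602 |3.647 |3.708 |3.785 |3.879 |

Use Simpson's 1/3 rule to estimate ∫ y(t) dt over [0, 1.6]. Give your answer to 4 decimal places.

h = 0.2, n = 8.
(h/3)·[y₀ + 4y₁ + 2y₂ + 4y₃ + 2y₄ + 4y₅ + 2y₆ + 4y₇ + y₈] = 0.066667·(87.503) = 5.8335.

5.8335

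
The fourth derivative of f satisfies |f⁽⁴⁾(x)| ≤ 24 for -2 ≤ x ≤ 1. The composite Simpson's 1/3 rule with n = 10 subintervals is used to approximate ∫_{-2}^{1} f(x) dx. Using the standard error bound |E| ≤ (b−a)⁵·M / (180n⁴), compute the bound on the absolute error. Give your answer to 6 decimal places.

|E| ≤ (3)⁵·24 / (180·10⁴) = 5832/1800000 = 0.003240.

0.003240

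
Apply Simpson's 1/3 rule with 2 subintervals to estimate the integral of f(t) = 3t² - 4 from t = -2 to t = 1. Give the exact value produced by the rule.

h = (1 − (-2))/2 = 1.5.
Nodes t₀,…,t₂ = -2, -0.5, 1.
f(t) = 3t² - 4: f₀=8, f₁=-3.25, f₂=-1.
(h/3)·[f₀ + 4f₁ + f₂] = 0.5·(-6) = -3.

-3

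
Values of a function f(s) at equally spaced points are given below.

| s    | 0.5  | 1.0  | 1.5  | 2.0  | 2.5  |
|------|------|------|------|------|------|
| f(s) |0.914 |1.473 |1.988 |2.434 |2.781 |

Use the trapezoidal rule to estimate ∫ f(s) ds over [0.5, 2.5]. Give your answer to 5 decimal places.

3.87125

h = 0.5, n = 4.
(h/2)·[y₀ + 2y₁ + 2y₂ + 2y₃ + y₄] = 0.25·(15.485) = 3.87125.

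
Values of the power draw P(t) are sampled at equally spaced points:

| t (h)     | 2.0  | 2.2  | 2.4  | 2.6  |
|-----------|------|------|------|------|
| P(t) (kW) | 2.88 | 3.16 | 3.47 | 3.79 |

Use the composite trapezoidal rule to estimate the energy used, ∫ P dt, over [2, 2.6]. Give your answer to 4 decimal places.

h = 0.2, n = 3.
(h/2)·[y₀ + 2y₁ + 2y₂ + y₃] = 0.1·(19.93) = 1.9930.

1.9930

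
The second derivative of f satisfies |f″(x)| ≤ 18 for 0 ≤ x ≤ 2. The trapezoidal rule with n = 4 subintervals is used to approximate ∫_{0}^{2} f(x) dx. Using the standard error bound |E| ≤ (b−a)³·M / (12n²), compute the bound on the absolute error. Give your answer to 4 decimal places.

0.7500

|E| ≤ (2)³·18 / (12·4²) = 144/192 = 0.7500.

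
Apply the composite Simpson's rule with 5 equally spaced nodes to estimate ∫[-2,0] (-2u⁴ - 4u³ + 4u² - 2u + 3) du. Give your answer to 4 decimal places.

h = (0 − (-2))/4 = 0.5.
Nodes u₀,…,u₄ = -2, -1.5, -1, -0.5, 0.
f(u) = -2u⁴ - 4u³ + 4u² - 2u + 3: f₀=23, f₁=18.375, f₂=11, f₃=5.375, f₄=3.
(h/3)·[f₀ + 4f₁ + 2f₂ + 4f₃ + f₄] = 0.166667·(143) = 23.8333.

23.8333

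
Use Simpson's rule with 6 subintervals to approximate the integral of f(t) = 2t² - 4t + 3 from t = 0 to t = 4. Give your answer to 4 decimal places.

22.6667

h = (4 − 0)/6 = 0.666667.
Nodes t₀,…,t₆ = 0, 0.666667, 1.333333, 2, 2.666667, 3.333333, 4.
f(t) = 2t² - 4t + 3: f₀=3, f₁=1.222222, f₂=1.222222, f₃=3, f₄=6.555556, f₅=11.888889, f₆=19.
(h/3)·[f₀ + 4f₁ + 2f₂ + 4f₃ + 2f₄ + 4f₅ + f₆] = 0.222222·(102) = 22.6667.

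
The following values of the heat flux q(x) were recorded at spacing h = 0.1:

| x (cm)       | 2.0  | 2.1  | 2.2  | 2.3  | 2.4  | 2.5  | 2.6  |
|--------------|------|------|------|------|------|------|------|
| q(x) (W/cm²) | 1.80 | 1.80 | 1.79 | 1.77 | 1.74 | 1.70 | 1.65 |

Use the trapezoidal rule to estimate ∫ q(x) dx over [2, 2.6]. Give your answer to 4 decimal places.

1.0525

h = 0.1, n = 6.
(h/2)·[y₀ + 2y₁ + 2y₂ + 2y₃ + 2y₄ + 2y₅ + y₆] = 0.05·(21.05) = 1.0525.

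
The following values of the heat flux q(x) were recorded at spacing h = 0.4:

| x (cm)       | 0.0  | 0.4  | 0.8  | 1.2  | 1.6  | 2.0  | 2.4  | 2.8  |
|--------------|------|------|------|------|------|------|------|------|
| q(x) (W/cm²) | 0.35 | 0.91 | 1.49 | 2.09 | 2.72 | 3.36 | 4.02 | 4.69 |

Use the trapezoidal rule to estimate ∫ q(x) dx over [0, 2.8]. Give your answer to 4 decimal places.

6.8440

h = 0.4, n = 7.
(h/2)·[y₀ + 2y₁ + 2y₂ + 2y₃ + 2y₄ + 2y₅ + 2y₆ + y₇] = 0.2·(34.22) = 6.8440.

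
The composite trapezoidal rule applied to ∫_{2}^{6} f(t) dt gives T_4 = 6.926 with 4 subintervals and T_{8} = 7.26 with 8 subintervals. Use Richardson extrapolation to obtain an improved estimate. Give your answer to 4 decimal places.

7.3713

R = (4·T_{8} − T_4) / 3 = (4·7.26 − 6.926)/3 = (22.114)/3 = 7.3713.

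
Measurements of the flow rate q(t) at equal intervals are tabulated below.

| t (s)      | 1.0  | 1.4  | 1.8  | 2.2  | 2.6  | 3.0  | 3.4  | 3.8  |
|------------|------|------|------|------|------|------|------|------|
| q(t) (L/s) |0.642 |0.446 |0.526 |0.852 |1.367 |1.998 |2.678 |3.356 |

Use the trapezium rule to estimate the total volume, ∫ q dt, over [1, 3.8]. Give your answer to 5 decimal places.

3.94640

h = 0.4, n = 7.
(h/2)·[y₀ + 2y₁ + 2y₂ + 2y₃ + 2y₄ + 2y₅ + 2y₆ + y₇] = 0.2·(19.732) = 3.94640.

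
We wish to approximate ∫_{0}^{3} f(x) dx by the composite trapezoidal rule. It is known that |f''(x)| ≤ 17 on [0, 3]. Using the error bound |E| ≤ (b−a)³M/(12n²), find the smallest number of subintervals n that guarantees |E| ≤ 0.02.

Need 459/(12n²) ≤ 0.02.
n² ≥ 459/(12·0.02) = 1912.5 ⇒ n ≥ 43.7321, so the smallest n is 44.

44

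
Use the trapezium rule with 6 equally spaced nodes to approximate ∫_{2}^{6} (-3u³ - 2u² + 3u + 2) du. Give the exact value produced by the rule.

-1058.88

h = (6 − 2)/5 = 0.8.
Nodes u₀,…,u₅ = 2, 2.8, 3.6, 4.4, 5.2, 6.
f(u) = -3u³ - 2u² + 3u + 2: f₀=-24, f₁=-71.136, f₂=-153.088, f₃=-279.072, f₄=-458.304, f₅=-700.
(h/2)·[f₀ + 2f₁ + 2f₂ + 2f₃ + 2f₄ + f₅] = 0.4·(-2647.2) = -1058.88.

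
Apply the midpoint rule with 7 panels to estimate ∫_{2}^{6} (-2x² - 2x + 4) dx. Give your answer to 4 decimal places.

-154.4490

h = (6 − 2)/7 = 0.571429.
Midpoints m₁,…,m₇ = 2.285714, 2.857143, 3.428571, 4, 4.571429, 5.142857, 5.714286.
f(m₁)=-11.020408, f(m₂)=-18.040816, f(m₃)=-26.367347, f(m₄)=-36, f(m₅)=-46.938776, f(m₆)=-59.183673, f(m₇)=-72.734694.
h·[f(m₁) + f(m₂) + f(m₃) + f(m₄) + f(m₅) + f(m₆) + f(m₇)] = 0.571429·(-270.285714) = -154.4490.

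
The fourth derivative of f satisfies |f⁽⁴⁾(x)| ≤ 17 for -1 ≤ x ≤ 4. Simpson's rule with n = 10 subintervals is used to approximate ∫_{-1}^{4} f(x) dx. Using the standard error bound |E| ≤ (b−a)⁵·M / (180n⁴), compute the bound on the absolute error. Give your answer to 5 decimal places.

|E| ≤ (5)⁵·17 / (180·10⁴) = 53125/1800000 = 0.02951.

0.02951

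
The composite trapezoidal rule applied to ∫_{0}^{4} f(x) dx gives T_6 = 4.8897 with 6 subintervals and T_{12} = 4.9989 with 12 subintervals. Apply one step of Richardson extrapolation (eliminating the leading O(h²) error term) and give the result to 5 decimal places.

R = (4·T_{12} − T_6) / 3 = (4·4.9989 − 4.8897)/3 = (15.1059)/3 = 5.03530.

5.03530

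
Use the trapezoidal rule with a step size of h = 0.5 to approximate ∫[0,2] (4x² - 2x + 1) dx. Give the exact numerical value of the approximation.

9

h = (2 − 0)/4 = 0.5.
Nodes x₀,…,x₄ = 0, 0.5, 1, 1.5, 2.
f(x) = 4x² - 2x + 1: f₀=1, f₁=1, f₂=3, f₃=7, f₄=13.
(h/2)·[f₀ + 2f₁ + 2f₂ + 2f₃ + f₄] = 0.25·(36) = 9.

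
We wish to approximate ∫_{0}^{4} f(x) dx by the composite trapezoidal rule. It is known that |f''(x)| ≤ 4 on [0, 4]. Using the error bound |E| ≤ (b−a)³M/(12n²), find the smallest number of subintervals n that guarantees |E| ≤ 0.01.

Need 256/(12n²) ≤ 0.01.
n² ≥ 256/(12·0.01) = 2133.33 ⇒ n ≥ 46.1880, so the smallest n is 47.

47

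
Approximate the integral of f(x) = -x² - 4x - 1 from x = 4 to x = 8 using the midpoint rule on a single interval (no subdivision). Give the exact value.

M = (b−a)·f(6) = 4·(-61) = -244.

-244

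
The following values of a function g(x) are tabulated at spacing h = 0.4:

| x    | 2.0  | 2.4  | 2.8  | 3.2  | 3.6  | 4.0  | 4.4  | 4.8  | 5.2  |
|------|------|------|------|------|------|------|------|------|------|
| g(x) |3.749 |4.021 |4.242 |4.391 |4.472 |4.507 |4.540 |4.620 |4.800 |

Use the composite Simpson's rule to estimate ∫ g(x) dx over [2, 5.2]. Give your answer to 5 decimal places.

h = 0.4, n = 8.
(h/3)·[y₀ + 4y₁ + 2y₂ + 4y₃ + 2y₄ + 4y₅ + 2y₆ + 4y₇ + y₈] = 0.133333·(105.213) = 14.02840.

14.02840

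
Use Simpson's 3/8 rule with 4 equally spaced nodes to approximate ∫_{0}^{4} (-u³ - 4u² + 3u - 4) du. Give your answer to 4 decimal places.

-141.3333

h = (4 − 0)/3 = 1.333333.
Nodes u₀,…,u₃ = 0, 1.333333, 2.666667, 4.
f(u) = -u³ - 4u² + 3u - 4: f₀=-4, f₁=-9.481481, f₂=-43.407407, f₃=-120.
(3h/8)·[f₀ + 3f₁ + 3f₂ + f₃] = 0.5·(-282.666667) = -141.3333.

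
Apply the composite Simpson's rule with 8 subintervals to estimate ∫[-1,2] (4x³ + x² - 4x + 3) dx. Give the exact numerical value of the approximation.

h = (2 − (-1))/8 = 0.375.
Nodes x₀,…,x₈ = -1, -0.625, -0.25, 0.125, 0.5, 0.875, 1.25, 1.625, 2.
f(x) = 4x³ + x² - 4x + 3: f₀=4, f₁=4.9140625, f₂=4, f₃=2.5234375, f₄=1.75, f₅=2.9453125, f₆=7.375, f₇=16.3046875, f₈=31.
(h/3)·[f₀ + 4f₁ + 2f₂ + 4f₃ + 2f₄ + 4f₅ + 2f₆ + 4f₇ + f₈] = 0.125·(168) = 21.

21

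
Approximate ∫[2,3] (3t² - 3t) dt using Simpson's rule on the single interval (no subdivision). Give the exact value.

11.5

S = (b−a)/6 · [f(2) + 4f(2.5) + f(3)] = 0.166667·[6 + 4·11.25 + 18] = 11.5.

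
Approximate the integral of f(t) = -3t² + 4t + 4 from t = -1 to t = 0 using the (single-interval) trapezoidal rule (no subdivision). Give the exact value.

0.5

T = (b−a)/2 · [f(-1) + f(0)] = 0.5·[(-3) + 4] = 0.5.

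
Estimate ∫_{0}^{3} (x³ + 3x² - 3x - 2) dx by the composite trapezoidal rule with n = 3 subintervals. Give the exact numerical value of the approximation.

31.5

h = (3 − 0)/3 = 1.
Nodes x₀,…,x₃ = 0, 1, 2, 3.
f(x) = x³ + 3x² - 3x - 2: f₀=-2, f₁=-1, f₂=12, f₃=43.
(h/2)·[f₀ + 2f₁ + 2f₂ + f₃] = 0.5·(63) = 31.5.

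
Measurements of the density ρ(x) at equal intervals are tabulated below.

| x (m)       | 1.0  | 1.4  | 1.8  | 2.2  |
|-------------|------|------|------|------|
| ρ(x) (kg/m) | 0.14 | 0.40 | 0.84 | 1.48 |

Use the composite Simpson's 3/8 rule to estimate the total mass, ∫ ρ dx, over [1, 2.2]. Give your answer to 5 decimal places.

h = 0.4, n = 3.
(3h/8)·[y₀ + 3y₁ + 3y₂ + y₃] = 0.15·(5.34) = 0.80100.

0.80100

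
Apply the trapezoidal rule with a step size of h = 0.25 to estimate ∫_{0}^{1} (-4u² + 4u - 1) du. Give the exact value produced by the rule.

-0.375

h = (1 − 0)/4 = 0.25.
Nodes u₀,…,u₄ = 0, 0.25, 0.5, 0.75, 1.
f(u) = -4u² + 4u - 1: f₀=-1, f₁=-0.25, f₂=0, f₃=-0.25, f₄=-1.
(h/2)·[f₀ + 2f₁ + 2f₂ + 2f₃ + f₄] = 0.125·(-3) = -0.375.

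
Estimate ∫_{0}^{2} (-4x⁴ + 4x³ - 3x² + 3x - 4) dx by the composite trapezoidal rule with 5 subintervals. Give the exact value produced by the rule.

h = (2 − 0)/5 = 0.4.
Nodes x₀,…,x₅ = 0, 0.4, 0.8, 1.2, 1.6, 2.
f(x) = -4x⁴ + 4x³ - 3x² + 3x - 4: f₀=-4, f₁=-3.1264, f₂=-3.1104, f₃=-6.1024, f₄=-16.7104, f₅=-42.
(h/2)·[f₀ + 2f₁ + 2f₂ + 2f₃ + 2f₄ + f₅] = 0.2·(-104.0992) = -20.81984.

-20.81984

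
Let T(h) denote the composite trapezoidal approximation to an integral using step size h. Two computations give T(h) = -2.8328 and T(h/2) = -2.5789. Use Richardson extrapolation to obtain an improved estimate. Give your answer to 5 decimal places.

-2.49427

R = (4·T(h/2) − T(h)) / 3 = (4·(-2.5789) − (-2.8328))/3 = (-7.4828)/3 = -2.49427.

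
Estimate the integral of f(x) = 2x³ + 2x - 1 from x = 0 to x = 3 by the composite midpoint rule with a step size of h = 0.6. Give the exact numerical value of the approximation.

45.69

h = (3 − 0)/5 = 0.6.
Midpoints m₁,…,m₅ = 0.3, 0.9, 1.5, 2.1, 2.7.
f(m₁)=-0.346, f(m₂)=2.258, f(m₃)=8.75, f(m₄)=21.722, f(m₅)=43.766.
h·[f(m₁) + f(m₂) + f(m₃) + f(m₄) + f(m₅)] = 0.6·(76.15) = 45.69.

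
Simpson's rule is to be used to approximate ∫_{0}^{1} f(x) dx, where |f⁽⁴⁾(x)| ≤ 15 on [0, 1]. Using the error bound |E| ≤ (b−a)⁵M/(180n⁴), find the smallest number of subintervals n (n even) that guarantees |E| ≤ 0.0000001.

Need 15/(180n⁴) ≤ 0.0000001.
n⁴ ≥ 15/(180·0.0000001) = 833333 ⇒ n ≥ 30.2138, so the smallest even n is 32. (n must be even for Simpson's rule.)

32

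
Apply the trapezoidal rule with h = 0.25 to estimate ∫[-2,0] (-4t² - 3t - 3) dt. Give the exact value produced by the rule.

-10.75

h = (0 − (-2))/8 = 0.25.
Nodes t₀,…,t₈ = -2, -1.75, -1.5, -1.25, -1, -0.75, -0.5, -0.25, 0.
f(t) = -4t² - 3t - 3: f₀=-13, f₁=-10, f₂=-7.5, f₃=-5.5, f₄=-4, f₅=-3, f₆=-2.5, f₇=-2.5, f₈=-3.
(h/2)·[f₀ + 2f₁ + 2f₂ + 2f₃ + 2f₄ + 2f₅ + 2f₆ + 2f₇ + f₈] = 0.125·(-86) = -10.75.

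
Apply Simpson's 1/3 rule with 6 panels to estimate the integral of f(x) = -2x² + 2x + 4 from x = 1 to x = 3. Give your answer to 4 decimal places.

-1.3333

h = (3 − 1)/6 = 0.333333.
Nodes x₀,…,x₆ = 1, 1.333333, 1.666667, 2, 2.333333, 2.666667, 3.
f(x) = -2x² + 2x + 4: f₀=4, f₁=3.111111, f₂=1.777778, f₃=0, f₄=-2.222222, f₅=-4.888889, f₆=-8.
(h/3)·[f₀ + 4f₁ + 2f₂ + 4f₃ + 2f₄ + 4f₅ + f₆] = 0.111111·(-12) = -1.3333.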